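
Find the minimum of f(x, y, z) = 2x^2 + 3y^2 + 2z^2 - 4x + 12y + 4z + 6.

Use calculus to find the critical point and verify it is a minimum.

f(x,y,z) = 2x^2 + 3y^2 + 2z^2 - 4x + 12y + 4z + 6
df/dx = 4x + (-4) = 0 => x = 1
df/dy = 6y + (12) = 0 => y = -2
df/dz = 4z + (4) = 0 => z = -1
f(1,-2,-1) = 2*(1)^2 + 3*(-2)^2 + 2*(-1)^2 + -4*(1) + 12*(-2) + 4*(-1) + 6 = -10
Hessian is diagonal with entries 4, 6, 4 > 0, confirmed minimum.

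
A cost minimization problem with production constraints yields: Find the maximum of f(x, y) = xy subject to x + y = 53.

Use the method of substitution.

Substitute y = 53 - x into f(x,y) = xy:
g(x) = x(53 - x) = 53x - x^2
g'(x) = 53 - 2x = 0  =>  x = 53/2
y = 53 - 53/2 = 53/2
Maximum value = (53/2) * (53/2) = 2809/4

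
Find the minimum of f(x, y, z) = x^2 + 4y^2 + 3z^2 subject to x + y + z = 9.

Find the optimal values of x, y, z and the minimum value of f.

Using Lagrange multipliers on f = x^2 + 4y^2 + 3z^2 with constraint x + y + z = 9:
Conditions: 2*1*x = lambda, 2*4*y = lambda, 2*3*z = lambda
So x = lambda/2, y = lambda/8, z = lambda/6
Substituting into constraint: lambda * (19/24) = 9
lambda = 216/19
x = 108/19, y = 27/19, z = 36/19
Minimum value = 972/19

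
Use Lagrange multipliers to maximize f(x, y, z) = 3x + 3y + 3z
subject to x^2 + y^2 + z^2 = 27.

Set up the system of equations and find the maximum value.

Lagrange conditions: 3 = 2*lambda*x, 3 = 2*lambda*y, 3 = 2*lambda*z
So x:3 = y:3 = z:3, i.e. x = 3t, y = 3t, z = 3t
Constraint: t^2*(3^2 + 3^2 + 3^2) = 27
  t^2 * 27 = 27  =>  t = sqrt(1)
Maximum = 3*3t + 3*3t + 3*3t = 27*sqrt(1) = 27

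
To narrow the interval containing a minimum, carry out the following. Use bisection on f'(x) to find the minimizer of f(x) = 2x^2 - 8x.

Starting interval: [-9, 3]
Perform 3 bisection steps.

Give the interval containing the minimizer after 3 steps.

Finding critical point of f(x) = 2x^2 - 8x using bisection on f'(x) = 4x + -8.
f'(x) = 0 when x = 2.
Starting interval: [-9, 3]
Step 1: mid = -3, f'(mid) = -20, new interval = [-3, 3]
Step 2: mid = 0, f'(mid) = -8, new interval = [0, 3]
Step 3: mid = 3/2, f'(mid) = -2, new interval = [3/2, 3]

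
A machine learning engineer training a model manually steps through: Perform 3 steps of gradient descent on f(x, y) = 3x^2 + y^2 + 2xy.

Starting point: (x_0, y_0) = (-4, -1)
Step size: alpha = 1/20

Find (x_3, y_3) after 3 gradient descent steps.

f(x,y) = 3x^2 + y^2 + 2xy
grad_x = 6x + 2y, grad_y = 2y + 2x
Step 1: grad = (-26, -10), (-27/10, -1/2)
Step 2: grad = (-86/5, -32/5), (-46/25, -9/50)
Step 3: grad = (-57/5, -101/25), (-127/100, 11/500)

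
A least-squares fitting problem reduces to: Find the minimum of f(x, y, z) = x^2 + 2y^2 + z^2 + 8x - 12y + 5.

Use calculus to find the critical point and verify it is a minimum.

f(x,y,z) = x^2 + 2y^2 + z^2 + 8x - 12y + 5
df/dx = 2x + (8) = 0 => x = -4
df/dy = 4y + (-12) = 0 => y = 3
df/dz = 2z + (0) = 0 => z = 0
f(-4,3,0) = 1*(-4)^2 + 2*(3)^2 + 1*(0)^2 + 8*(-4) + -12*(3) + 5 = -29
Hessian is diagonal with entries 2, 4, 2 > 0, confirmed minimum.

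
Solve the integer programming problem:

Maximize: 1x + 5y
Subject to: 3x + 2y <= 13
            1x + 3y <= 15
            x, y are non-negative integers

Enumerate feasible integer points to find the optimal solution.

Constraint 1: 3x + 2y <= 13
Constraint 2: 1x + 3y <= 15
Feasible x range (need y >= 0): 0 <= x <= min(13/3, 15/1) => x in {0, ..., 4}.
Enumerate feasible integer points row by row (the coefficient of y is 5 > 0, so for each x the largest feasible y gives the best value):
  x = 0: y <= min((13 - 3*0)/2, (15 - 1*0)/3) => y in {0, ..., 5}; best 1*0 + 5*5 = 25
  x = 1: y <= min((13 - 3*1)/2, (15 - 1*1)/3) => y in {0, ..., 4}; best 1*1 + 5*4 = 21
  x = 2: y <= min((13 - 3*2)/2, (15 - 1*2)/3) => y in {0, ..., 3}; best 1*2 + 5*3 = 17
  x = 3: y <= min((13 - 3*3)/2, (15 - 1*3)/3) => y in {0, ..., 2}; best 1*3 + 5*2 = 13
  x = 4: y <= min((13 - 3*4)/2, (15 - 1*4)/3) => y in {0}; best 1*4 + 5*0 = 4
The maximum 1x + 5y = 25 is achieved at x = 0, y = 5.
Check: 3*0 + 2*5 = 10 <= 13 and 1*0 + 3*5 = 15 <= 15.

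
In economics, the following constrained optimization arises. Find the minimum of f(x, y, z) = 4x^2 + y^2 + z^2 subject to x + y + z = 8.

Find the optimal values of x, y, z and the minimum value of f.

Using Lagrange multipliers on f = 4x^2 + y^2 + z^2 with constraint x + y + z = 8:
Conditions: 2*4*x = lambda, 2*1*y = lambda, 2*1*z = lambda
So x = lambda/8, y = lambda/2, z = lambda/2
Substituting into constraint: lambda * (9/8) = 8
lambda = 64/9
x = 8/9, y = 32/9, z = 32/9
Minimum value = 256/9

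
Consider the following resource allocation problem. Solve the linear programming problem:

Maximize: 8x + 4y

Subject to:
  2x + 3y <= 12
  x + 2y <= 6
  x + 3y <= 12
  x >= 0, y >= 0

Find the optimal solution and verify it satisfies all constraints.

Feasible vertices: (0, 0), (0, 3), (6, 0)
Objective 8x + 4y at each vertex:
  (0, 0): 0
  (0, 3): 12
  (6, 0): 48
Maximum is 48 at (6, 0).
Verify constraints at (x, y) = (6, 0):
  2*6 + 3*0 = 12 <= 12 (active)
  1*6 + 2*0 = 6 <= 6 (active)
  1*6 + 3*0 = 6 <= 12
  x = 6 >= 0, y = 0 >= 0. All constraints satisfied.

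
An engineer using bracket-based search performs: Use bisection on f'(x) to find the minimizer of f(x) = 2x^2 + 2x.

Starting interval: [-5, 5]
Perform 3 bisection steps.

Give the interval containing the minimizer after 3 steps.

Finding critical point of f(x) = 2x^2 + 2x using bisection on f'(x) = 4x + 2.
f'(x) = 0 when x = -1/2.
Starting interval: [-5, 5]
Step 1: mid = 0, f'(mid) = 2, new interval = [-5, 0]
Step 2: mid = -5/2, f'(mid) = -8, new interval = [-5/2, 0]
Step 3: mid = -5/4, f'(mid) = -3, new interval = [-5/4, 0]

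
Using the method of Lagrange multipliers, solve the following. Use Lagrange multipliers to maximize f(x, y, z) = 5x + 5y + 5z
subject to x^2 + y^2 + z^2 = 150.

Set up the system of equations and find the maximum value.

Lagrange conditions: 5 = 2*lambda*x, 5 = 2*lambda*y, 5 = 2*lambda*z
So x:5 = y:5 = z:5, i.e. x = 5t, y = 5t, z = 5t
Constraint: t^2*(5^2 + 5^2 + 5^2) = 150
  t^2 * 75 = 150  =>  t = sqrt(2)
Maximum = 5*5t + 5*5t + 5*5t = 75*sqrt(2) = sqrt(11250)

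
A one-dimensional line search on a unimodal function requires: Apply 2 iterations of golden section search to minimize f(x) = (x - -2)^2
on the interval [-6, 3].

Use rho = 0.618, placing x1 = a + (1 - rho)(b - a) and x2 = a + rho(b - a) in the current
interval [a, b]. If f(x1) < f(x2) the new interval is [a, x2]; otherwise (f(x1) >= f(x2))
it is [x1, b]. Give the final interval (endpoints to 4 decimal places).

Golden section search for min of f(x) = (x - -2)^2 on [-6, 3].
Each step: x1 = a + (1 - rho)(b - a), x2 = a + rho(b - a); if f(x1) < f(x2) keep [a, x2], otherwise keep [x1, b].
Step 1: [-6.0000, 3.0000], x1=-2.5620 (f=0.3158), x2=-0.4380 (f=2.4398); f(x1) < f(x2) => keep [-6.0000, -0.4380]
Step 2: [-6.0000, -0.4380], x1=-3.8753 (f=3.5168), x2=-2.5627 (f=0.3166); f(x1) > f(x2) => keep [-3.8753, -0.4380]
Final interval: [-3.8753, -0.4380]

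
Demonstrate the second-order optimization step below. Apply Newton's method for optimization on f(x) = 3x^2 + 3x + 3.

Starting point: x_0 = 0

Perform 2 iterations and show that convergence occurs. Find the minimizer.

f(x) = 3x^2 + 3x + 3, f'(x) = 6x + (3), f''(x) = 6
Step 1: f'(0) = 3, x_1 = 0 - 3/6 = -1/2
Step 2: f'(-1/2) = 0, x_2 = -1/2 (converged)
Newton's method converges in 1 step for quadratics.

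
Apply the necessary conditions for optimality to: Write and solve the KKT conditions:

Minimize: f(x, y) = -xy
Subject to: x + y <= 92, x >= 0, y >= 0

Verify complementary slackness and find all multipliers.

Problem: min -xy s.t. x + y <= 92 (multiplier lambda), x >= 0 (mu_x), y >= 0 (mu_y)
KKT stationarity: -y + lambda - mu_x = 0, -x + lambda - mu_y = 0, with lambda, mu_x, mu_y >= 0
Complementary slackness: lambda*(x + y - 92) = 0, mu_x*x = 0, mu_y*y = 0
If lambda = 0: y = -mu_x <= 0 and x = -mu_y <= 0 force x = y = 0 with f = 0; but x = y = 46 is feasible with f = -2116 < 0, so this is not the minimum. Hence lambda > 0 and x + y = 92.
Try x > 0, y > 0 (so mu_x = mu_y = 0): y = lambda, x = lambda => x = y = lambda
x + y = 92 => 2*lambda = 92 => lambda = 46
x* = y* = 46 > 0, consistent with mu_x = mu_y = 0.
(Any feasible point with x = 0 or y = 0 has f = 0 > -2116, so the minimum is not on those boundaries.)
min(-xy) = -2116 (i.e. max xy = 2116)
Multipliers: lambda = 46, mu_x = 0, mu_y = 0
Complementary slackness: lambda*(x + y - 92) = 46*(46 + 46 - 92) = 0, mu_x*x = 0*46 = 0, mu_y*y = 0*46 = 0. Satisfied.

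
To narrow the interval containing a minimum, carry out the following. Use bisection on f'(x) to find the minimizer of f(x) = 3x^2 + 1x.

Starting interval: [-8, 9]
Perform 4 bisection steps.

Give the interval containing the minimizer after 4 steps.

Finding critical point of f(x) = 3x^2 + 1x using bisection on f'(x) = 6x + 1.
f'(x) = 0 when x = -1/6.
Starting interval: [-8, 9]
Step 1: mid = 1/2, f'(mid) = 4, new interval = [-8, 1/2]
Step 2: mid = -15/4, f'(mid) = -43/2, new interval = [-15/4, 1/2]
Step 3: mid = -13/8, f'(mid) = -35/4, new interval = [-13/8, 1/2]
Step 4: mid = -9/16, f'(mid) = -19/8, new interval = [-9/16, 1/2]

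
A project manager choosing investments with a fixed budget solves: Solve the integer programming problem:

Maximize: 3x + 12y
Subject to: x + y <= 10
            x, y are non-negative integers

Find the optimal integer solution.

Objective: 3x + 12y, constraint: x + y <= 10
Coefficient of y is 12 > coefficient of x is 3, so allocate the entire budget to y.
Optimal: x = 0, y = 10, value = 120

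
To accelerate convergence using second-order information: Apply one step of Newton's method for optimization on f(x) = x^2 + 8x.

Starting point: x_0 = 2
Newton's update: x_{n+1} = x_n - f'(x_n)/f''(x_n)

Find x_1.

f(x) = x^2 + 8x
f'(x) = 2x + (8), f''(x) = 2
Newton step: x_1 = x_0 - f'(x_0)/f''(x_0)
f'(2) = 12
x_1 = 2 - 12/2 = -4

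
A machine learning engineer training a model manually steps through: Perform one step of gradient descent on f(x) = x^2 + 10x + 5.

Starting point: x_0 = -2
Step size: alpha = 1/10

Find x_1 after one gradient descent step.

f(x) = x^2 + 10x + 5
f'(x) = 2x + 10
f'(-2) = 2*-2 + (10) = 6
x_1 = x_0 - alpha * f'(x_0) = -2 - 1/10 * 6 = -13/5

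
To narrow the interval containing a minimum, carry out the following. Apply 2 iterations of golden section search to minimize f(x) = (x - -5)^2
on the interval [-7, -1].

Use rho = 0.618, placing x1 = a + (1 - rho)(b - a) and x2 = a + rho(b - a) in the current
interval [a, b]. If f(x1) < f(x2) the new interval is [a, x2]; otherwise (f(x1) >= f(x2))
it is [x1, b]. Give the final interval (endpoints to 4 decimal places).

Golden section search for min of f(x) = (x - -5)^2 on [-7, -1].
Each step: x1 = a + (1 - rho)(b - a), x2 = a + rho(b - a); if f(x1) < f(x2) keep [a, x2], otherwise keep [x1, b].
Step 1: [-7.0000, -1.0000], x1=-4.7080 (f=0.0853), x2=-3.2920 (f=2.9173); f(x1) < f(x2) => keep [-7.0000, -3.2920]
Step 2: [-7.0000, -3.2920], x1=-5.5835 (f=0.3405), x2=-4.7085 (f=0.0850); f(x1) > f(x2) => keep [-5.5835, -3.2920]
Final interval: [-5.5835, -3.2920]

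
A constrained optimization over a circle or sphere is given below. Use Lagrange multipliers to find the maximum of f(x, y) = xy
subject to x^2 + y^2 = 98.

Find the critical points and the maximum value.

Lagrange conditions: y = 2*lambda*x and x = 2*lambda*y
If x = 0 then y = 0, violating the constraint, so x, y != 0.
Dividing: y/x = x/y => x^2 = y^2 => y = x or y = -x
Constraint: 2x^2 = 98 => x^2 = 49 => x = +/-7
Critical points: (7, 7), (-7, -7), (7, -7), (-7, 7)
  y = x:  xy = x^2 = 49  at (7, 7) and (-7, -7)
  y = -x: xy = -x^2 = -49 at (7, -7) and (-7, 7)
Maximum xy = 49 at (7, 7) and (-7, -7)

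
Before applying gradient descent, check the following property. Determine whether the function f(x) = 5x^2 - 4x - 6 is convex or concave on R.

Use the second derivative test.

f(x) = 5x^2 - 4x - 6
f'(x) = 10x - 4
f''(x) = 10
Since f''(x) = 10 > 0 for all x, f is convex on R.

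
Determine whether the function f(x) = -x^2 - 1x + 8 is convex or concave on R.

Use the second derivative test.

f(x) = -x^2 - 1x + 8
f'(x) = -2x - 1
f''(x) = -2
Since f''(x) = -2 < 0 for all x, f is concave on R.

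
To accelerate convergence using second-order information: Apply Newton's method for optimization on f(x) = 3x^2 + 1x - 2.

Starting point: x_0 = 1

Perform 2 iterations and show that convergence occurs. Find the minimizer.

f(x) = 3x^2 + 1x - 2, f'(x) = 6x + (1), f''(x) = 6
Step 1: f'(1) = 7, x_1 = 1 - 7/6 = -1/6
Step 2: f'(-1/6) = 0, x_2 = -1/6 (converged)
Newton's method converges in 1 step for quadratics.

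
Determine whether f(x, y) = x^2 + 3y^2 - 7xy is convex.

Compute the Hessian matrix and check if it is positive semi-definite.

f(x,y) = x^2 + 3y^2 - 7xy
Hessian H = [[2, -7], [-7, 6]]
trace(H) = 8, det(H) = -37
Eigenvalues: (8 +/- sqrt(212)) / 2 = 11.28, -3.28
Since not both eigenvalues positive, f is neither convex nor concave.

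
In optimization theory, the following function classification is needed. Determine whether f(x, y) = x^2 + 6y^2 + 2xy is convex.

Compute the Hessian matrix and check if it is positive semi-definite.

f(x,y) = x^2 + 6y^2 + 2xy
Hessian H = [[2, 2], [2, 12]]
trace(H) = 14, det(H) = 20
Eigenvalues: (14 +/- sqrt(116)) / 2 = 12.39, 1.615
Since both eigenvalues > 0, f is convex.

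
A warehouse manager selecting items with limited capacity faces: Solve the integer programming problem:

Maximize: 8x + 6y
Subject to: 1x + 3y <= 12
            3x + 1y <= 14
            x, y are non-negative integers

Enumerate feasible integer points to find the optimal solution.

Constraint 1: 1x + 3y <= 12
Constraint 2: 3x + 1y <= 14
Feasible x range (need y >= 0): 0 <= x <= min(12/1, 14/3) => x in {0, ..., 4}.
Enumerate feasible integer points row by row (the coefficient of y is 6 > 0, so for each x the largest feasible y gives the best value):
  x = 0: y <= min((12 - 1*0)/3, (14 - 3*0)/1) => y in {0, ..., 4}; best 8*0 + 6*4 = 24
  x = 1: y <= min((12 - 1*1)/3, (14 - 3*1)/1) => y in {0, ..., 3}; best 8*1 + 6*3 = 26
  x = 2: y <= min((12 - 1*2)/3, (14 - 3*2)/1) => y in {0, ..., 3}; best 8*2 + 6*3 = 34
  x = 3: y <= min((12 - 1*3)/3, (14 - 3*3)/1) => y in {0, ..., 3}; best 8*3 + 6*3 = 42
  x = 4: y <= min((12 - 1*4)/3, (14 - 3*4)/1) => y in {0, ..., 2}; best 8*4 + 6*2 = 44
The maximum 8x + 6y = 44 is achieved at x = 4, y = 2.
Check: 1*4 + 3*2 = 10 <= 12 and 3*4 + 1*2 = 14 <= 14.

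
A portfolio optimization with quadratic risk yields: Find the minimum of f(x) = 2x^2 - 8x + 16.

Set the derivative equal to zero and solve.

f(x) = 2x^2 - 8x + 16
f'(x) = 4x + (-8) = 0
x = 8/4 = 2
f(2) = 8
Since f''(x) = 4 > 0, this is a minimum.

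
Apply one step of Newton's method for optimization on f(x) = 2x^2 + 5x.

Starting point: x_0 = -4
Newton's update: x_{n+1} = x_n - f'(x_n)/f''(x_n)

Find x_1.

f(x) = 2x^2 + 5x
f'(x) = 4x + (5), f''(x) = 4
Newton step: x_1 = x_0 - f'(x_0)/f''(x_0)
f'(-4) = -11
x_1 = -4 - -11/4 = -5/4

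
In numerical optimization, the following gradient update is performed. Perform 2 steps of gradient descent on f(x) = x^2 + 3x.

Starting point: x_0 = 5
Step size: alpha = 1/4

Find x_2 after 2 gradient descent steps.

f(x) = x^2 + 3x, f'(x) = 2x + (3)
Step 1: f'(5) = 13, x_1 = 5 - 1/4 * 13 = 7/4
Step 2: f'(7/4) = 13/2, x_2 = 7/4 - 1/4 * 13/2 = 1/8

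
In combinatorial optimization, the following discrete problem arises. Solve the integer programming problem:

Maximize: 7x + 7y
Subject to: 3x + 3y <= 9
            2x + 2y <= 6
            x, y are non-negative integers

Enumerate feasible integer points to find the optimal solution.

Constraint 1: 3x + 3y <= 9
Constraint 2: 2x + 2y <= 6
Feasible x range (need y >= 0): 0 <= x <= min(9/3, 6/2) => x in {0, ..., 3}.
Enumerate feasible integer points row by row (the coefficient of y is 7 > 0, so for each x the largest feasible y gives the best value):
  x = 0: y <= min((9 - 3*0)/3, (6 - 2*0)/2) => y in {0, ..., 3}; best 7*0 + 7*3 = 21
  x = 1: y <= min((9 - 3*1)/3, (6 - 2*1)/2) => y in {0, ..., 2}; best 7*1 + 7*2 = 21
  x = 2: y <= min((9 - 3*2)/3, (6 - 2*2)/2) => y in {0, ..., 1}; best 7*2 + 7*1 = 21
  x = 3: y <= min((9 - 3*3)/3, (6 - 2*3)/2) => y in {0}; best 7*3 + 7*0 = 21
The maximum 7x + 7y = 21 is achieved at x = 0, y = 3.
(The same value 21 is also attained at (1, 2), (2, 1), (3, 0).)
Check: 3*0 + 3*3 = 9 <= 9 and 2*0 + 2*3 = 6 <= 6.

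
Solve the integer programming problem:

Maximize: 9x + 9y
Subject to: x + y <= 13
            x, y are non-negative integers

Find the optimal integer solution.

Objective: 9x + 9y, constraint: x + y <= 13
Coefficient of x is 9 >= coefficient of y is 9, so allocate the entire budget to x.
Optimal: x = 13, y = 0, value = 117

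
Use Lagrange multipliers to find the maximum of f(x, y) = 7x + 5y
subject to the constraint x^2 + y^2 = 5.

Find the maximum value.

Set up Lagrange conditions: grad f = lambda * grad g
  7 = 2*lambda*x
  5 = 2*lambda*y
From these: x/y = 7/5, so x = 7t, y = 5t for some t.
Substitute into constraint: (7t)^2 + (5t)^2 = 5
  t^2 * 74 = 5
  t = sqrt(5/74)
Maximum = 7*x + 5*y = (7^2 + 5^2)*t = 74 * sqrt(5/74) = sqrt(370)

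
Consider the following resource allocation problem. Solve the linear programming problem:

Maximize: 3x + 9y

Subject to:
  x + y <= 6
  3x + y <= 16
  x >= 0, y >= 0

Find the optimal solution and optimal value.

Feasible vertices: (0, 0), (0, 6), (5, 1), (16/3, 0)
Objective 3x + 9y at each:
  (0, 0): 0
  (0, 6): 54
  (5, 1): 24
  (16/3, 0): 16
Maximum is 54 at (0, 6).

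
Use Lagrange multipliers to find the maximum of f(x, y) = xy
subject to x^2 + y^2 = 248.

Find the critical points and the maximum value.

Lagrange conditions: y = 2*lambda*x and x = 2*lambda*y
If x = 0 then y = 0, violating the constraint, so x, y != 0.
Dividing: y/x = x/y => x^2 = y^2 => y = x or y = -x
Constraint: 2x^2 = 248 => x^2 = 124 => x = +/-sqrt(124)
Critical points: (sqrt(124), sqrt(124)), (-sqrt(124), -sqrt(124)), (sqrt(124), -sqrt(124)), (-sqrt(124), sqrt(124))
  y = x:  xy = x^2 = 124  at (sqrt(124), sqrt(124)) and (-sqrt(124), -sqrt(124))
  y = -x: xy = -x^2 = -124 at (sqrt(124), -sqrt(124)) and (-sqrt(124), sqrt(124))
Maximum xy = 124 at (sqrt(124), sqrt(124)) and (-sqrt(124), -sqrt(124))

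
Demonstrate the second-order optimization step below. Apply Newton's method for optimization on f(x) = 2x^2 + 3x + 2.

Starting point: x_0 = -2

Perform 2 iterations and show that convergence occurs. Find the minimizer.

f(x) = 2x^2 + 3x + 2, f'(x) = 4x + (3), f''(x) = 4
Step 1: f'(-2) = -5, x_1 = -2 - -5/4 = -3/4
Step 2: f'(-3/4) = 0, x_2 = -3/4 (converged)
Newton's method converges in 1 step for quadratics.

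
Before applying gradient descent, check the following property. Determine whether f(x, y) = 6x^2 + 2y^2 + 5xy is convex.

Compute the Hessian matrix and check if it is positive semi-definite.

f(x,y) = 6x^2 + 2y^2 + 5xy
Hessian H = [[12, 5], [5, 4]]
trace(H) = 16, det(H) = 23
Eigenvalues: (16 +/- sqrt(164)) / 2 = 14.4, 1.597
Since both eigenvalues > 0, f is convex.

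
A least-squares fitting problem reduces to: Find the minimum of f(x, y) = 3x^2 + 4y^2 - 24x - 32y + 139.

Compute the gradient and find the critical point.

f(x,y) = 3x^2 + 4y^2 - 24x - 32y + 139
df/dx = 6x + (-24) = 0  =>  x = 4
df/dy = 8y + (-32) = 0  =>  y = 4
f(4, 4) = 3*(4)^2 + 4*(4)^2 + -24*(4) + -32*(4) + 139 = 27
Hessian is diagonal with entries 6, 8 > 0, so this is a minimum.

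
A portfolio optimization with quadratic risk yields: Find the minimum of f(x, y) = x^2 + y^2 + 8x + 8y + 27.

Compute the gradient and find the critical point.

f(x,y) = x^2 + y^2 + 8x + 8y + 27
df/dx = 2x + (8) = 0  =>  x = -4
df/dy = 2y + (8) = 0  =>  y = -4
f(-4, -4) = 1*(-4)^2 + 1*(-4)^2 + 8*(-4) + 8*(-4) + 27 = -5
Hessian is diagonal with entries 2, 2 > 0, so this is a minimum.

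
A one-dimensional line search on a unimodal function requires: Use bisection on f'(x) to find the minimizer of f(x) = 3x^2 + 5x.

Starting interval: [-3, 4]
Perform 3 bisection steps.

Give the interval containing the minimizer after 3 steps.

Finding critical point of f(x) = 3x^2 + 5x using bisection on f'(x) = 6x + 5.
f'(x) = 0 when x = -5/6.
Starting interval: [-3, 4]
Step 1: mid = 1/2, f'(mid) = 8, new interval = [-3, 1/2]
Step 2: mid = -5/4, f'(mid) = -5/2, new interval = [-5/4, 1/2]
Step 3: mid = -3/8, f'(mid) = 11/4, new interval = [-5/4, -3/8]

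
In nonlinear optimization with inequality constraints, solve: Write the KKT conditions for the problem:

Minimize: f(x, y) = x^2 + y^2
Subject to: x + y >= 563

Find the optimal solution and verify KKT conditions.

KKT conditions for min x^2 + y^2 s.t. x + y >= 563:
Stationarity: 2x = mu, 2y = mu
So x = y = mu/2.
Complementary slackness: mu*(x + y - 563) = 0
Primal feasibility: x + y >= 563; dual feasibility: mu >= 0
If mu = 0 then x = y = 0, but 0 + 0 < 563 is infeasible, so the constraint is active.
Constraint active: x + y = 2*(mu/2) = 563 => mu = 563
x = y = 563/2, f = 316969/2
Verify: stationarity 2*(563/2) = 563 = mu; primal 563/2 + 563/2 = 563 >= 563; dual mu = 563 >= 0; complementary slackness 563*(563 - 563) = 0. All KKT conditions hold.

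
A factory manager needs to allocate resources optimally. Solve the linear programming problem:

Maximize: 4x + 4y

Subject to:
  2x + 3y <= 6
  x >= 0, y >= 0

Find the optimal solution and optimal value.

The feasible region has vertices at [(0, 0), (3, 0), (0, 2)].
Checking objective 4x + 4y at each vertex:
  (0, 0): 4*0 + 4*0 = 0
  (3, 0): 4*3 + 4*0 = 12
  (0, 2): 4*0 + 4*2 = 8
Maximum is 12 at (3, 0).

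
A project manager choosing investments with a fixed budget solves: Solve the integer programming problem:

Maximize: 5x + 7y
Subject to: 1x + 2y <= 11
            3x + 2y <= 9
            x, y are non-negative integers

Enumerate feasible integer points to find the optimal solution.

Constraint 1: 1x + 2y <= 11
Constraint 2: 3x + 2y <= 9
Feasible x range (need y >= 0): 0 <= x <= min(11/1, 9/3) => x in {0, ..., 3}.
Enumerate feasible integer points row by row (the coefficient of y is 7 > 0, so for each x the largest feasible y gives the best value):
  x = 0: y <= min((11 - 1*0)/2, (9 - 3*0)/2) => y in {0, ..., 4}; best 5*0 + 7*4 = 28
  x = 1: y <= min((11 - 1*1)/2, (9 - 3*1)/2) => y in {0, ..., 3}; best 5*1 + 7*3 = 26
  x = 2: y <= min((11 - 1*2)/2, (9 - 3*2)/2) => y in {0, ..., 1}; best 5*2 + 7*1 = 17
  x = 3: y <= min((11 - 1*3)/2, (9 - 3*3)/2) => y in {0}; best 5*3 + 7*0 = 15
The maximum 5x + 7y = 28 is achieved at x = 0, y = 4.
Check: 1*0 + 2*4 = 8 <= 11 and 3*0 + 2*4 = 8 <= 9.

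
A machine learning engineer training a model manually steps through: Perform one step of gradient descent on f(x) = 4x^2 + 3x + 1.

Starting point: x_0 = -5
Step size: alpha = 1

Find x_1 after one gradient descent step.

f(x) = 4x^2 + 3x + 1
f'(x) = 8x + 3
f'(-5) = 8*-5 + (3) = -37
x_1 = x_0 - alpha * f'(x_0) = -5 - 1 * -37 = 32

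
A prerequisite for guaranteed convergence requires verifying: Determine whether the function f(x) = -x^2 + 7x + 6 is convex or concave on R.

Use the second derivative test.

f(x) = -x^2 + 7x + 6
f'(x) = -2x + 7
f''(x) = -2
Since f''(x) = -2 < 0 for all x, f is concave on R.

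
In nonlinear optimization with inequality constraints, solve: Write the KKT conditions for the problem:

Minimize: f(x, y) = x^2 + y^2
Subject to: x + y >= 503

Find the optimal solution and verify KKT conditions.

KKT conditions for min x^2 + y^2 s.t. x + y >= 503:
Stationarity: 2x = mu, 2y = mu
So x = y = mu/2.
Complementary slackness: mu*(x + y - 503) = 0
Primal feasibility: x + y >= 503; dual feasibility: mu >= 0
If mu = 0 then x = y = 0, but 0 + 0 < 503 is infeasible, so the constraint is active.
Constraint active: x + y = 2*(mu/2) = 503 => mu = 503
x = y = 503/2, f = 253009/2
Verify: stationarity 2*(503/2) = 503 = mu; primal 503/2 + 503/2 = 503 >= 503; dual mu = 503 >= 0; complementary slackness 503*(503 - 503) = 0. All KKT conditions hold.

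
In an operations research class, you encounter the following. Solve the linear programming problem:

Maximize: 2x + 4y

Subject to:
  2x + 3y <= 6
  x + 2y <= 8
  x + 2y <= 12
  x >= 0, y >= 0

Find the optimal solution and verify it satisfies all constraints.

Feasible vertices: (0, 0), (0, 2), (3, 0)
Objective 2x + 4y at each vertex:
  (0, 0): 0
  (0, 2): 8
  (3, 0): 6
Maximum is 8 at (0, 2).
Verify constraints at (x, y) = (0, 2):
  2*0 + 3*2 = 6 <= 6 (active)
  1*0 + 2*2 = 4 <= 8
  1*0 + 2*2 = 4 <= 12
  x = 0 >= 0, y = 2 >= 0. All constraints satisfied.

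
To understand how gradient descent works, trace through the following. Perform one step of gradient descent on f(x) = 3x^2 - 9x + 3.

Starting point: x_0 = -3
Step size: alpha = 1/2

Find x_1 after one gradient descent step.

f(x) = 3x^2 - 9x + 3
f'(x) = 6x - 9
f'(-3) = 6*-3 + (-9) = -27
x_1 = x_0 - alpha * f'(x_0) = -3 - 1/2 * -27 = 21/2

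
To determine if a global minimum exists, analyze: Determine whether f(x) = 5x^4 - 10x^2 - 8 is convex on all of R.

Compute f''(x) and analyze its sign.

f(x) = 5x^4 - 10x^2 - 8
f'(x) = 20x^3 + -20x
f''(x) = 60x^2 + -20
f''(0) = -20 < 0, so not convex near x = 0
Therefore, f is not globally convex on R.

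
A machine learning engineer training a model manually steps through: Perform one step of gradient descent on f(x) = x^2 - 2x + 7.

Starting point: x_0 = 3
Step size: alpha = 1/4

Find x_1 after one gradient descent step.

f(x) = x^2 - 2x + 7
f'(x) = 2x - 2
f'(3) = 2*3 + (-2) = 4
x_1 = x_0 - alpha * f'(x_0) = 3 - 1/4 * 4 = 2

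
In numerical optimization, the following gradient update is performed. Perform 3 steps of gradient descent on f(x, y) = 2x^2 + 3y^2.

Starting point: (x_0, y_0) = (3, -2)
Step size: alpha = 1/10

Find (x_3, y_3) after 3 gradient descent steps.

f(x,y) = 2x^2 + 3y^2
grad_x = 4x + 0y, grad_y = 6y + 0x
Step 1: grad = (12, -12), (9/5, -4/5)
Step 2: grad = (36/5, -24/5), (27/25, -8/25)
Step 3: grad = (108/25, -48/25), (81/125, -16/125)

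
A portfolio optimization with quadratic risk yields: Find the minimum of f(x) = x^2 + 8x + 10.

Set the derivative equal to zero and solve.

f(x) = x^2 + 8x + 10
f'(x) = 2x + (8) = 0
x = -8/2 = -4
f(-4) = -6
Since f''(x) = 2 > 0, this is a minimum.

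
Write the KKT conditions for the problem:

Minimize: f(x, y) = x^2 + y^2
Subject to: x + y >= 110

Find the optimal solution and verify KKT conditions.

KKT conditions for min x^2 + y^2 s.t. x + y >= 110:
Stationarity: 2x = mu, 2y = mu
So x = y = mu/2.
Complementary slackness: mu*(x + y - 110) = 0
Primal feasibility: x + y >= 110; dual feasibility: mu >= 0
If mu = 0 then x = y = 0, but 0 + 0 < 110 is infeasible, so the constraint is active.
Constraint active: x + y = 2*(mu/2) = 110 => mu = 110
x = y = 55, f = 6050
Verify: stationarity 2*55 = 110 = mu; primal 55 + 55 = 110 >= 110; dual mu = 110 >= 0; complementary slackness 110*(110 - 110) = 0. All KKT conditions hold.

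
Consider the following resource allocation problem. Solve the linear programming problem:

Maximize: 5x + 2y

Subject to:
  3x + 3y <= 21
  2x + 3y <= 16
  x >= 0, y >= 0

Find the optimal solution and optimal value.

Feasible vertices: (0, 0), (0, 16/3), (5, 2), (7, 0)
Objective 5x + 2y at each:
  (0, 0): 0
  (0, 16/3): 32/3
  (5, 2): 29
  (7, 0): 35
Maximum is 35 at (7, 0).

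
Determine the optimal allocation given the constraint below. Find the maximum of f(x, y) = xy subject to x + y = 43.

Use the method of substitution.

Substitute y = 43 - x into f(x,y) = xy:
g(x) = x(43 - x) = 43x - x^2
g'(x) = 43 - 2x = 0  =>  x = 43/2
y = 43 - 43/2 = 43/2
Maximum value = (43/2) * (43/2) = 1849/4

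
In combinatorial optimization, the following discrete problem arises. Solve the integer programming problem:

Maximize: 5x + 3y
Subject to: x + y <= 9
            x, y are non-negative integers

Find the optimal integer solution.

Objective: 5x + 3y, constraint: x + y <= 9
Coefficient of x is 5 >= coefficient of y is 3, so allocate the entire budget to x.
Optimal: x = 9, y = 0, value = 45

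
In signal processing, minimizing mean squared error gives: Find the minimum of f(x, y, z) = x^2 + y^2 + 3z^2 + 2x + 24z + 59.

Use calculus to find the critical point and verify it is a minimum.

f(x,y,z) = x^2 + y^2 + 3z^2 + 2x + 24z + 59
df/dx = 2x + (2) = 0 => x = -1
df/dy = 2y + (0) = 0 => y = 0
df/dz = 6z + (24) = 0 => z = -4
f(-1,0,-4) = 1*(-1)^2 + 1*(0)^2 + 3*(-4)^2 + 2*(-1) + 24*(-4) + 59 = 10
Hessian is diagonal with entries 2, 2, 6 > 0, confirmed minimum.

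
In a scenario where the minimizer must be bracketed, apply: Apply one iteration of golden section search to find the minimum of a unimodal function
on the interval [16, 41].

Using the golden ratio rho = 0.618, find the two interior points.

Golden section search on [16, 41].
Golden ratio rho = 0.618 (approx).
Interior points:
  x_1 = 16 + (1-0.618)*25 = 25.5500
  x_2 = 16 + 0.618*25 = 31.4500
Compare f(x_1) and f(x_2) to determine which subinterval to keep.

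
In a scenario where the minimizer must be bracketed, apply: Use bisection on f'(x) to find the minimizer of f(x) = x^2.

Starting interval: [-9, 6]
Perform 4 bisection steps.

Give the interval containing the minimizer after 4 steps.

Finding critical point of f(x) = x^2 using bisection on f'(x) = 2x + 0.
f'(x) = 0 when x = 0.
Starting interval: [-9, 6]
Step 1: mid = -3/2, f'(mid) = -3, new interval = [-3/2, 6]
Step 2: mid = 9/4, f'(mid) = 9/2, new interval = [-3/2, 9/4]
Step 3: mid = 3/8, f'(mid) = 3/4, new interval = [-3/2, 3/8]
Step 4: mid = -9/16, f'(mid) = -9/8, new interval = [-9/16, 3/8]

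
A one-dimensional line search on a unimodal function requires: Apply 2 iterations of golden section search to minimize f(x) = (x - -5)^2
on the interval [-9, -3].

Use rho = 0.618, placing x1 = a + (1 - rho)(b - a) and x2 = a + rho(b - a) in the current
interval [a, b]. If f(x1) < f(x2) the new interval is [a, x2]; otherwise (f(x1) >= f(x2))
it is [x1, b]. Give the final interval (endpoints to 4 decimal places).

Golden section search for min of f(x) = (x - -5)^2 on [-9, -3].
Each step: x1 = a + (1 - rho)(b - a), x2 = a + rho(b - a); if f(x1) < f(x2) keep [a, x2], otherwise keep [x1, b].
Step 1: [-9.0000, -3.0000], x1=-6.7080 (f=2.9173), x2=-5.2920 (f=0.0853); f(x1) > f(x2) => keep [-6.7080, -3.0000]
Step 2: [-6.7080, -3.0000], x1=-5.2915 (f=0.0850), x2=-4.4165 (f=0.3405); f(x1) < f(x2) => keep [-6.7080, -4.4165]
Final interval: [-6.7080, -4.4165]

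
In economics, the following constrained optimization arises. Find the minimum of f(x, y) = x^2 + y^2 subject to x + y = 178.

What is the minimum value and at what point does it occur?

Substitute y = 178 - x into f(x,y) = x^2 + y^2:
g(x) = x^2 + (178 - x)^2 = 2x^2 - 356x + 31684
g'(x) = 4x - 356 = 0  =>  x = 89
y = 178 - 89 = 89
Minimum value = 89^2 + 89^2 = 15842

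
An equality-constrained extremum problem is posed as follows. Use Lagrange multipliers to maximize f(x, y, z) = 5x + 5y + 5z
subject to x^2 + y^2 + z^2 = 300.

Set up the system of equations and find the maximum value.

Lagrange conditions: 5 = 2*lambda*x, 5 = 2*lambda*y, 5 = 2*lambda*z
So x:5 = y:5 = z:5, i.e. x = 5t, y = 5t, z = 5t
Constraint: t^2*(5^2 + 5^2 + 5^2) = 300
  t^2 * 75 = 300  =>  t = sqrt(4)
Maximum = 5*5t + 5*5t + 5*5t = 75*sqrt(4) = 150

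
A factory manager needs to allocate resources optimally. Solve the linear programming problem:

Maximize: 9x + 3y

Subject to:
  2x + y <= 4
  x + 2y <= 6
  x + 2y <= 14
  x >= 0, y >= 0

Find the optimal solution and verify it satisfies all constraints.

Feasible vertices: (0, 0), (0, 3), (2/3, 8/3), (2, 0)
Objective 9x + 3y at each vertex:
  (0, 0): 0
  (0, 3): 9
  (2/3, 8/3): 14
  (2, 0): 18
Maximum is 18 at (2, 0).
Verify constraints at (x, y) = (2, 0):
  2*2 + 1*0 = 4 <= 4 (active)
  1*2 + 2*0 = 2 <= 6
  1*2 + 2*0 = 2 <= 14
  x = 2 >= 0, y = 0 >= 0. All constraints satisfied.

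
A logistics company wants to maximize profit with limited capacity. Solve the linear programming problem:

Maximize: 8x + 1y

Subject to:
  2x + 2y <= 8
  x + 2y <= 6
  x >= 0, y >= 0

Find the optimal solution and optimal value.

Feasible vertices: (0, 0), (0, 3), (2, 2), (4, 0)
Objective 8x + 1y at each:
  (0, 0): 0
  (0, 3): 3
  (2, 2): 18
  (4, 0): 32
Maximum is 32 at (4, 0).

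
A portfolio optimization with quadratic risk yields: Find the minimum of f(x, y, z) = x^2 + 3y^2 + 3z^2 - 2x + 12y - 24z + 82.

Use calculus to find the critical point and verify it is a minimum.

f(x,y,z) = x^2 + 3y^2 + 3z^2 - 2x + 12y - 24z + 82
df/dx = 2x + (-2) = 0 => x = 1
df/dy = 6y + (12) = 0 => y = -2
df/dz = 6z + (-24) = 0 => z = 4
f(1,-2,4) = 1*(1)^2 + 3*(-2)^2 + 3*(4)^2 + -2*(1) + 12*(-2) + -24*(4) + 82 = 21
Hessian is diagonal with entries 2, 6, 6 > 0, confirmed minimum.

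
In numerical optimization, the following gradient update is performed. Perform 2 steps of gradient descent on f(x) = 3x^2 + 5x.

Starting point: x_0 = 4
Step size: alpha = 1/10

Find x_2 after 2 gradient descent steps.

f(x) = 3x^2 + 5x, f'(x) = 6x + (5)
Step 1: f'(4) = 29, x_1 = 4 - 1/10 * 29 = 11/10
Step 2: f'(11/10) = 58/5, x_2 = 11/10 - 1/10 * 58/5 = -3/50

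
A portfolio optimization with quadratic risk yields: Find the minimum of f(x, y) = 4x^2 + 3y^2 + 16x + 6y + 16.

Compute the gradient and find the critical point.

f(x,y) = 4x^2 + 3y^2 + 16x + 6y + 16
df/dx = 8x + (16) = 0  =>  x = -2
df/dy = 6y + (6) = 0  =>  y = -1
f(-2, -1) = 4*(-2)^2 + 3*(-1)^2 + 16*(-2) + 6*(-1) + 16 = -3
Hessian is diagonal with entries 8, 6 > 0, so this is a minimum.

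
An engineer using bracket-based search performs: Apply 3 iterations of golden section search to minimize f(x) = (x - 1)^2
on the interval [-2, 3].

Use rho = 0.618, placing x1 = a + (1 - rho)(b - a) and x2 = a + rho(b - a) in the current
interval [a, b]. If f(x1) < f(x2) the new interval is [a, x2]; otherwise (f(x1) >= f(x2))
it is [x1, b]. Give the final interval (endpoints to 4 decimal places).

Golden section search for min of f(x) = (x - 1)^2 on [-2, 3].
Each step: x1 = a + (1 - rho)(b - a), x2 = a + rho(b - a); if f(x1) < f(x2) keep [a, x2], otherwise keep [x1, b].
Step 1: [-2.0000, 3.0000], x1=-0.0900 (f=1.1881), x2=1.0900 (f=0.0081); f(x1) > f(x2) => keep [-0.0900, 3.0000]
Step 2: [-0.0900, 3.0000], x1=1.0904 (f=0.0082), x2=1.8196 (f=0.6718); f(x1) < f(x2) => keep [-0.0900, 1.8196]
Step 3: [-0.0900, 1.8196], x1=0.6395 (f=0.1300), x2=1.0901 (f=0.0081); f(x1) > f(x2) => keep [0.6395, 1.8196]
Final interval: [0.6395, 1.8196]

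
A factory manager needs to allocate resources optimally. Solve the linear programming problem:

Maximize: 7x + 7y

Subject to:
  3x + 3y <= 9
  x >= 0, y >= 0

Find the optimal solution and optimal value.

The feasible region has vertices at [(0, 0), (3, 0), (0, 3)].
Checking objective 7x + 7y at each vertex:
  (0, 0): 7*0 + 7*0 = 0
  (3, 0): 7*3 + 7*0 = 21
  (0, 3): 7*0 + 7*3 = 21
Maximum is 21 at (3, 0).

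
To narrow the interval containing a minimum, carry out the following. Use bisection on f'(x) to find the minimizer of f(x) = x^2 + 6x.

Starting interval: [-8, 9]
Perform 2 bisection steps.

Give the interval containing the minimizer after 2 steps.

Finding critical point of f(x) = x^2 + 6x using bisection on f'(x) = 2x + 6.
f'(x) = 0 when x = -3.
Starting interval: [-8, 9]
Step 1: mid = 1/2, f'(mid) = 7, new interval = [-8, 1/2]
Step 2: mid = -15/4, f'(mid) = -3/2, new interval = [-15/4, 1/2]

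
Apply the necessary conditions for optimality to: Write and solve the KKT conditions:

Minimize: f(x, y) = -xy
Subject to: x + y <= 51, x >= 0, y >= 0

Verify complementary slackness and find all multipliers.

Problem: min -xy s.t. x + y <= 51 (multiplier lambda), x >= 0 (mu_x), y >= 0 (mu_y)
KKT stationarity: -y + lambda - mu_x = 0, -x + lambda - mu_y = 0, with lambda, mu_x, mu_y >= 0
Complementary slackness: lambda*(x + y - 51) = 0, mu_x*x = 0, mu_y*y = 0
If lambda = 0: y = -mu_x <= 0 and x = -mu_y <= 0 force x = y = 0 with f = 0; but x = y = 51/2 is feasible with f = -2601/4 < 0, so this is not the minimum. Hence lambda > 0 and x + y = 51.
Try x > 0, y > 0 (so mu_x = mu_y = 0): y = lambda, x = lambda => x = y = lambda
x + y = 51 => 2*lambda = 51 => lambda = 51/2
x* = y* = 51/2 > 0, consistent with mu_x = mu_y = 0.
(Any feasible point with x = 0 or y = 0 has f = 0 > -2601/4, so the minimum is not on those boundaries.)
min(-xy) = -2601/4 (i.e. max xy = 2601/4)
Multipliers: lambda = 51/2, mu_x = 0, mu_y = 0
Complementary slackness: lambda*(x + y - 51) = 51/2*(51/2 + 51/2 - 51) = 0, mu_x*x = 0*51/2 = 0, mu_y*y = 0*51/2 = 0. Satisfied.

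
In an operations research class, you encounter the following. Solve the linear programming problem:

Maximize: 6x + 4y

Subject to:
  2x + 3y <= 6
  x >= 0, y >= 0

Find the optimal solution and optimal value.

The feasible region has vertices at [(0, 0), (3, 0), (0, 2)].
Checking objective 6x + 4y at each vertex:
  (0, 0): 6*0 + 4*0 = 0
  (3, 0): 6*3 + 4*0 = 18
  (0, 2): 6*0 + 4*2 = 8
Maximum is 18 at (3, 0).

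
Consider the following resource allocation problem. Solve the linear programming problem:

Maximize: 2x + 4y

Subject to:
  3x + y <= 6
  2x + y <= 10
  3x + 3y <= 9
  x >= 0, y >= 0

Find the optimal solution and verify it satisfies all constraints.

Feasible vertices: (0, 0), (0, 3), (3/2, 3/2), (2, 0)
Objective 2x + 4y at each vertex:
  (0, 0): 0
  (0, 3): 12
  (3/2, 3/2): 9
  (2, 0): 4
Maximum is 12 at (0, 3).
Verify constraints at (x, y) = (0, 3):
  3*0 + 1*3 = 3 <= 6
  2*0 + 1*3 = 3 <= 10
  3*0 + 3*3 = 9 <= 9 (active)
  x = 0 >= 0, y = 3 >= 0. All constraints satisfied.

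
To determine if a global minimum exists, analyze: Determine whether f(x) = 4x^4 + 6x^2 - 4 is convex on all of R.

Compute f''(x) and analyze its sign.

f(x) = 4x^4 + 6x^2 - 4
f'(x) = 16x^3 + 12x
f''(x) = 48x^2 + 12
f''(x) = 48x^2 + 12 >= 12 > 0 for all x
Therefore, f is convex on R.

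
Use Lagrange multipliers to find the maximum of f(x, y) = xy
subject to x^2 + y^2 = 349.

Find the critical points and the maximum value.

Lagrange conditions: y = 2*lambda*x and x = 2*lambda*y
If x = 0 then y = 0, violating the constraint, so x, y != 0.
Dividing: y/x = x/y => x^2 = y^2 => y = x or y = -x
Constraint: 2x^2 = 349 => x^2 = 349/2 => x = +/-sqrt(349/2)
Critical points: (sqrt(349/2), sqrt(349/2)), (-sqrt(349/2), -sqrt(349/2)), (sqrt(349/2), -sqrt(349/2)), (-sqrt(349/2), sqrt(349/2))
  y = x:  xy = x^2 = 349/2  at (sqrt(349/2), sqrt(349/2)) and (-sqrt(349/2), -sqrt(349/2))
  y = -x: xy = -x^2 = -349/2 at (sqrt(349/2), -sqrt(349/2)) and (-sqrt(349/2), sqrt(349/2))
Maximum xy = 349/2 at (sqrt(349/2), sqrt(349/2)) and (-sqrt(349/2), -sqrt(349/2))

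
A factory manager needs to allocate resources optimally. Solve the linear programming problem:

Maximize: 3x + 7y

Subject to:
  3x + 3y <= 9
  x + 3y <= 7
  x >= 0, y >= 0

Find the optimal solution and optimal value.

Feasible vertices: (0, 0), (0, 7/3), (1, 2), (3, 0)
Objective 3x + 7y at each:
  (0, 0): 0
  (0, 7/3): 49/3
  (1, 2): 17
  (3, 0): 9
Maximum is 17 at (1, 2).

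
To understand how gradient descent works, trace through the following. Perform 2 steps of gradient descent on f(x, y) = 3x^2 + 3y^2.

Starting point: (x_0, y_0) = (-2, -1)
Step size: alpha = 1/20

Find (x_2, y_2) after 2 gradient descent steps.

f(x,y) = 3x^2 + 3y^2
grad_x = 6x + 0y, grad_y = 6y + 0x
Step 1: grad = (-12, -6), (-7/5, -7/10)
Step 2: grad = (-42/5, -21/5), (-49/50, -49/100)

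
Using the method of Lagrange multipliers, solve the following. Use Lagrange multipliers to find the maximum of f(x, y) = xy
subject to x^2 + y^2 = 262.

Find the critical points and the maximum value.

Lagrange conditions: y = 2*lambda*x and x = 2*lambda*y
If x = 0 then y = 0, violating the constraint, so x, y != 0.
Dividing: y/x = x/y => x^2 = y^2 => y = x or y = -x
Constraint: 2x^2 = 262 => x^2 = 131 => x = +/-sqrt(131)
Critical points: (sqrt(131), sqrt(131)), (-sqrt(131), -sqrt(131)), (sqrt(131), -sqrt(131)), (-sqrt(131), sqrt(131))
  y = x:  xy = x^2 = 131  at (sqrt(131), sqrt(131)) and (-sqrt(131), -sqrt(131))
  y = -x: xy = -x^2 = -131 at (sqrt(131), -sqrt(131)) and (-sqrt(131), sqrt(131))
Maximum xy = 131 at (sqrt(131), sqrt(131)) and (-sqrt(131), -sqrt(131))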